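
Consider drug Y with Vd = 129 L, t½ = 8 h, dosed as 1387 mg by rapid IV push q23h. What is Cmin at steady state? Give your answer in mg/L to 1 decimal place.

1.7 mg/L

k = ln2/t½ = ln2/8 ≈ 0.086643 h⁻¹; fraction remaining f = e^(−kτ) = e^(−0.086643×23) ≈ 0.1363.
Accumulation ratio R = 1/(1 − f) ≈ 1/0.8637 ≈ 1.1578.
Single-dose peak C₀ = D/Vd = 1387/129 ≈ 10.752 mg/L.
Cmax,ss = C₀/(1 − f) ≈ 10.752/0.8637 ≈ 12.449 mg/L.
Steady-state trough Cmin,ss = Cmax,ss·f ≈ 12.449 × 0.1363 ≈ 1.697 mg/L.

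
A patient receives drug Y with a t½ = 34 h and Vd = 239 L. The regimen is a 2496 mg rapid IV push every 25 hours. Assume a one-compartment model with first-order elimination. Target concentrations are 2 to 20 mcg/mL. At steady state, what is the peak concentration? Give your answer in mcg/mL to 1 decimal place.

k = ln2/t½ = ln2/34 ≈ 0.020387 h⁻¹; fraction remaining f = e^(−kτ) = e^(−0.020387×25) ≈ 0.6007.
Accumulation ratio R = 1/(1 − f) ≈ 1/0.3993 ≈ 2.5044.
Single-dose peak C₀ = D/Vd = 2496/239 ≈ 10.444 mcg/mL.
Cmax,ss = C₀/(1 − f) ≈ 10.444/0.3993 ≈ 26.156 mcg/mL.
Peak 26.2 mcg/mL vs MTC 20 mcg/mL: exceeds toxic threshold.

26.2 mcg/mL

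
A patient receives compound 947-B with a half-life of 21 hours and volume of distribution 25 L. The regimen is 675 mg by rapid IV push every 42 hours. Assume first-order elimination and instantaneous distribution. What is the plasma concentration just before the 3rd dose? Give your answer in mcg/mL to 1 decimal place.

f = (1/2)^(τ/t½) = (1/2)^(42/21) ≈ 0.2500.
C₀ = D/Vd = 675/25 ≈ 27.000 mcg/mL.
Before the 3rd dose, 2 doses have been given. Superposition: Cmin = C₀·(f + f²).
≈ 27.000 × (0.2500 + 0.0625) ≈ 27.000 × 0.3125 ≈ 8.438 mcg/mL.

8.4 mcg/mL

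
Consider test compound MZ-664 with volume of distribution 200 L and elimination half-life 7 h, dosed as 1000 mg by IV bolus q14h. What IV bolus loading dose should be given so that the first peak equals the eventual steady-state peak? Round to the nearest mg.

f = (1/2)^(14/7) ≈ 0.250000; accumulation ratio R = 1/(1−f) ≈ 1.33333.
Loading dose to hit Cmax,ss on first dose: D_load = D_maint·R ≈ 1000 × 1.33333 ≈ 1333.33 mg.

1333 mg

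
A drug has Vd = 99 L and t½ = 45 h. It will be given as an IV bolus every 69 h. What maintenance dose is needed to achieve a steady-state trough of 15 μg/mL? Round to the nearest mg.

τ/t½ = 69/45 ≈ 1.5333, so f = (1/2)^(69/45) ≈ 0.345478.
Cmin,ss = (D/Vd)·f/(1−f), so D = Cmin,ss·Vd·(1−f)/f.
D = 15 × 99 × (1−f)/f ≈ 15 × 99 × 1.89454 ≈ 2813.39 mg.

2813 mg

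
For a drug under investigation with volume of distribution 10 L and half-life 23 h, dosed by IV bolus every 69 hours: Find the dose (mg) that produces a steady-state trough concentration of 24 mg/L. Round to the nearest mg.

1680 mg

τ/t½ = 69/23 ≈ 3, so f = (1/2)^(69/23) ≈ 0.125000.
Cmin,ss = (D/Vd)·f/(1−f), so D = Cmin,ss·Vd·(1−f)/f.
D = 24 × 10 × (1−f)/f ≈ 24 × 10 × 7.00000 ≈ 1680.00 mg.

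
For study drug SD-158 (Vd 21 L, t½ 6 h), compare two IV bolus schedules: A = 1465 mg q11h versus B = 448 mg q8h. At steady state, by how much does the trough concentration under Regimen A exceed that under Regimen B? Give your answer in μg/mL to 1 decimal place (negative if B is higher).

Regimen A: f = (1/2)^(11/6) ≈ 0.2806; Cmin,ss = (1465/21)·f/(1−f) ≈ 27.210 μg/mL.
Regimen B: f = (1/2)^(8/6) ≈ 0.3969; Cmin,ss = (448/21)·f/(1−f) ≈ 14.039 μg/mL.
Difference ≈ 27.210 − 14.039 ≈ 13.171 μg/mL.

13.2 μg/mL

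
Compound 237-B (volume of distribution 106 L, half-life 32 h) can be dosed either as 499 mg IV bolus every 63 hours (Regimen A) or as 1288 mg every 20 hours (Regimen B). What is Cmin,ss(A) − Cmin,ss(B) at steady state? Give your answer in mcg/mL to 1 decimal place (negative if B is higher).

Regimen A: f = (1/2)^(63/32) ≈ 0.2555; Cmin,ss = (499/106)·f/(1−f) ≈ 1.616 mcg/mL.
Regimen B: f = (1/2)^(20/32) ≈ 0.6484; Cmin,ss = (1288/106)·f/(1−f) ≈ 22.408 mcg/mL.
Difference ≈ 1.616 − 22.408 ≈ -20.792 mcg/mL.

-20.8 mcg/mL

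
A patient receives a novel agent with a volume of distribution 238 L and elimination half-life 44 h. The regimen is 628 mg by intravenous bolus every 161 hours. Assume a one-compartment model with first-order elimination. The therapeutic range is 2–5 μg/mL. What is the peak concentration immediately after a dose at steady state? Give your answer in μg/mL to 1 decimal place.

2.9 μg/mL

τ/t½ = 161/44 ≈ 3.6591, so fraction remaining f = (1/2)^(161/44) ≈ 0.0792.
Accumulation ratio R = 1/(1 − f) ≈ 1/0.9208 ≈ 1.0860.
Single-dose peak C₀ = D/Vd = 628/238 ≈ 2.639 μg/mL.
Steady-state peak Cmax,ss = C₀·R ≈ 2.639 × 1.0860 ≈ 2.866 μg/mL.
Peak 2.9 μg/mL vs MTC 5 μg/mL: below toxic threshold.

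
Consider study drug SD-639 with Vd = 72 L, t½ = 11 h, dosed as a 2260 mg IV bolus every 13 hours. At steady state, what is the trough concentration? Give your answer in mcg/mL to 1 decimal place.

24.7 mcg/mL

Over one 13-h interval, 13/11 ≈ 1.1818 half-lives elapse, leaving f ≈ 0.4408 of each dose.
Accumulation ratio R = 1/(1 − f) ≈ 1/0.5592 ≈ 1.7883.
Each bolus raises the concentration by D/Vd = 2260/72 ≈ 31.389 mcg/mL.
Cmax,ss = C₀/(1 − f) ≈ 31.389/0.5592 ≈ 56.132 mcg/mL.
One interval later, Cmin,ss = Cmax,ss·e^(−kτ) ≈ 56.132 × 0.4408 ≈ 24.743 mcg/mL.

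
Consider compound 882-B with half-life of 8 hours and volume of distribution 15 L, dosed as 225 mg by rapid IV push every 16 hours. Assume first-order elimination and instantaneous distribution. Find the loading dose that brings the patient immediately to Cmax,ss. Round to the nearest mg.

f = (1/2)^(16/8) ≈ 0.250000; accumulation ratio R = 1/(1−f) ≈ 1.33333.
Loading dose to hit Cmax,ss on first dose: D_load = D_maint·R ≈ 225 × 1.33333 ≈ 300.00 mg.

300 mg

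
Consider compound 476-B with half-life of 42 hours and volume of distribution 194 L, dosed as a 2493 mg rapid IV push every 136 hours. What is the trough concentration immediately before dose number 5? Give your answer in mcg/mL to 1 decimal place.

f = (1/2)^(τ/t½) = (1/2)^(136/42) ≈ 0.1060.
C₀ = D/Vd = 2493/194 ≈ 12.851 mcg/mL.
Before the 5th dose, 4 doses have been given. Superposition: Cmin = C₀·(f + f² + … + f^4).
≈ 12.851 × (0.1060 + 0.0112 + 0.0012 + 0.0001) ≈ 12.851 × 0.1185 ≈ 1.523 mcg/mL.

1.5 mcg/mL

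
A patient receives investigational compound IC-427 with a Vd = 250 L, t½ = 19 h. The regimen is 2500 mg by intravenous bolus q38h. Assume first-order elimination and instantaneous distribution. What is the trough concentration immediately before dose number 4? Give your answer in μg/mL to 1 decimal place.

f = (1/2)^(τ/t½) = (1/2)^(38/19) ≈ 0.2500.
C₀ = D/Vd = 2500/250 ≈ 10.000 μg/mL.
Before the 4th dose, 3 doses have been given. Superposition: Cmin = C₀·(f + f² + … + f^3).
≈ 10.000 × (0.2500 + 0.0625 + 0.0156) ≈ 10.000 × 0.3281 ≈ 3.281 μg/mL.

3.3 μg/mL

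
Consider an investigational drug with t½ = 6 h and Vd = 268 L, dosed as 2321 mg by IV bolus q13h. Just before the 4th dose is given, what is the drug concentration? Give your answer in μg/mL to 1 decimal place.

2.5 μg/mL

f = (1/2)^(τ/t½) = (1/2)^(13/6) ≈ 0.2227.
C₀ = D/Vd = 2321/268 ≈ 8.660 μg/mL.
Before the 4th dose, 3 doses have been given. Superposition: Cmin = C₀·(f + f² + … + f^3).
≈ 8.660 × (0.2227 + 0.0496 + 0.0110) ≈ 8.660 × 0.2833 ≈ 2.453 μg/mL.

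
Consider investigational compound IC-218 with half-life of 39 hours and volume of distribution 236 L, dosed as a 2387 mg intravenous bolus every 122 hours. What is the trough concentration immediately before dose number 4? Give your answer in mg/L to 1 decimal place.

1.3 mg/L

f = (1/2)^(τ/t½) = (1/2)^(122/39) ≈ 0.1144.
C₀ = D/Vd = 2387/236 ≈ 10.114 mg/L.
Before the 4th dose, 3 doses have been given. Superposition: Cmin = C₀·(f + f² + … + f^3).
≈ 10.114 × (0.1144 + 0.0131 + 0.0015) ≈ 10.114 × 0.1290 ≈ 1.305 mg/L.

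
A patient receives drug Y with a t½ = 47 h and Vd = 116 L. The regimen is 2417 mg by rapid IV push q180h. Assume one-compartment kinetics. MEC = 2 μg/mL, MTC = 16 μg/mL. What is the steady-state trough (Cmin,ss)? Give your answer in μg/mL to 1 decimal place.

1.6 μg/mL

Over one 180-h interval, 180/47 ≈ 3.8298 half-lives elapse, leaving f ≈ 0.0703 of each dose.
Accumulation ratio R = 1/(1 − f) ≈ 1/0.9297 ≈ 1.0756.
Each bolus raises the concentration by D/Vd = 2417/116 ≈ 20.836 μg/mL.
Steady-state peak Cmax,ss = C₀·R ≈ 20.836 × 1.0756 ≈ 22.411 μg/mL.
One interval later, Cmin,ss = Cmax,ss·e^(−kτ) ≈ 22.411 × 0.0703 ≈ 1.575 μg/mL.
Trough 1.6 μg/mL vs MEC 2 μg/mL: subtherapeutic.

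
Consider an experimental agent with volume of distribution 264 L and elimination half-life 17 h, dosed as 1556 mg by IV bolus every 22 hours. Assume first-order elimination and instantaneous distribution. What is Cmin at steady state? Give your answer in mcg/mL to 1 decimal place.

4.1 mcg/mL

τ/t½ = 22/17 ≈ 1.2941, so fraction remaining f = (1/2)^(22/17) ≈ 0.4078.
Single-dose peak C₀ = D/Vd = 1556/264 ≈ 5.894 mcg/mL.
Steady-state trough Cmin,ss = C₀·f/(1−f) ≈ 5.894 × 0.4078/0.5922 ≈ 4.059 mcg/mL.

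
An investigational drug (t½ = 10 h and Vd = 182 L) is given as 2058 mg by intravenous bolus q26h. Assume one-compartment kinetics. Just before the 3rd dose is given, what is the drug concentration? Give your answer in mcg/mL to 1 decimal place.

f = (1/2)^(τ/t½) = (1/2)^(26/10) ≈ 0.1649.
C₀ = D/Vd = 2058/182 ≈ 11.308 mcg/mL.
Before the 3rd dose, 2 doses have been given. Superposition: Cmin = C₀·(f + f²).
≈ 11.308 × (0.1649 + 0.0272) ≈ 11.308 × 0.1921 ≈ 2.172 mcg/mL.

2.2 mcg/mL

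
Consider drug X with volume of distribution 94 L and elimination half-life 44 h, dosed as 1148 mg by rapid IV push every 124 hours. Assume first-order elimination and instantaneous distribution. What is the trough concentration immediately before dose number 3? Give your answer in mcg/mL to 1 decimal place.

f = (1/2)^(τ/t½) = (1/2)^(124/44) ≈ 0.1418.
C₀ = D/Vd = 1148/94 ≈ 12.213 mcg/mL.
Before the 3rd dose, 2 doses have been given. Superposition: Cmin = C₀·(f + f²).
≈ 12.213 × (0.1418 + 0.0201) ≈ 12.213 × 0.1619 ≈ 1.977 mcg/mL.

2.0 mcg/mL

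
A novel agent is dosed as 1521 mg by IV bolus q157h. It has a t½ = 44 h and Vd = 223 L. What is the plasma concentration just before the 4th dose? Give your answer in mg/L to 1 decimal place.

f = (1/2)^(τ/t½) = (1/2)^(157/44) ≈ 0.0843.
C₀ = D/Vd = 1521/223 ≈ 6.821 mg/L.
Before the 4th dose, 3 doses have been given. Superposition: Cmin = C₀·(f + f² + … + f^3).
≈ 6.821 × (0.0843 + 0.0071 + 0.0006) ≈ 6.821 × 0.0920 ≈ 0.628 mg/L.

0.6 mg/L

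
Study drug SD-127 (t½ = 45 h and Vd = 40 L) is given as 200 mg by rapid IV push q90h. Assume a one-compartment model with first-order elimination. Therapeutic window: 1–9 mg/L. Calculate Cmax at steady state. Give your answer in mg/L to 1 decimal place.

6.7 mg/L

The dosing interval is 2 half-lives, so f = 2^(−2) = 0.25.
Accumulation ratio R = 1/(1 − f) = 1/0.75 = 4/3.
Single-dose peak C₀ = D/Vd = 200/40 = 5 mg/L.
Steady-state peak Cmax,ss = C₀·R = 5 × 4/3 ≈ 6.667 mg/L.
Peak 6.7 mg/L vs MTC 9 mg/L: below toxic threshold.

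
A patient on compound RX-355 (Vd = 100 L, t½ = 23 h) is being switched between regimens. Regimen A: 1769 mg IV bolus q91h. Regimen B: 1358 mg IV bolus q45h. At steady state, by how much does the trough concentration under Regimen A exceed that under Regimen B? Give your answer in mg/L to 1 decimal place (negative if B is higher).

Regimen A: f = (1/2)^(91/23) ≈ 0.0644; Cmin,ss = (1769/100)·f/(1−f) ≈ 1.218 mg/L.
Regimen B: f = (1/2)^(45/23) ≈ 0.2576; Cmin,ss = (1358/100)·f/(1−f) ≈ 4.712 mg/L.
Difference ≈ 1.218 − 4.712 ≈ -3.494 mg/L.

-3.5 mg/L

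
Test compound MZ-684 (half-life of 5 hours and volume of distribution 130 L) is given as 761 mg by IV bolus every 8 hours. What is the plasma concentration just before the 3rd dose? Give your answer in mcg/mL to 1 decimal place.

f = (1/2)^(τ/t½) = (1/2)^(8/5) ≈ 0.3299.
C₀ = D/Vd = 761/130 ≈ 5.854 mcg/mL.
Before the 3rd dose, 2 doses have been given. Superposition: Cmin = C₀·(f + f²).
≈ 5.854 × (0.3299 + 0.1088) ≈ 5.854 × 0.4387 ≈ 2.568 mcg/mL.

2.6 mcg/mL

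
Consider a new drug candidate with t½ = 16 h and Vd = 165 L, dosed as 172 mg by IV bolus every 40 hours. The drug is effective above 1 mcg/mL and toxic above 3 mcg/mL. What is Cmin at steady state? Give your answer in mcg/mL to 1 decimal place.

0.2 mcg/mL

Over one 40-h interval, 40/16 ≈ 2.5 half-lives elapse, leaving f ≈ 0.1768 of each dose.
Accumulation ratio R = 1/(1 − f) ≈ 1/0.8232 ≈ 1.2148.
Each bolus raises the concentration by D/Vd = 172/165 ≈ 1.042 mcg/mL.
Steady-state peak Cmax,ss = C₀·R ≈ 1.042 × 1.2148 ≈ 1.266 mcg/mL.
Steady-state trough Cmin,ss = Cmax,ss·f ≈ 1.266 × 0.1768 ≈ 0.224 mcg/mL.
Trough 0.2 mcg/mL vs MEC 1 mcg/mL: subtherapeutic.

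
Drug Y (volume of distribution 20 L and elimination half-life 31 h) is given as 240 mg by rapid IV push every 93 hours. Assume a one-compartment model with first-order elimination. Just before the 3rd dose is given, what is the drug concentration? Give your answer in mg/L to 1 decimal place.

1.7 mg/L

f = (1/2)^(τ/t½) = (1/2)^(93/31) ≈ 0.1250.
C₀ = D/Vd = 240/20 ≈ 12.000 mg/L.
Before the 3rd dose, 2 doses have been given. Superposition: Cmin = C₀·(f + f²).
≈ 12.000 × (0.1250 + 0.0156) ≈ 12.000 × 0.1406 ≈ 1.687 mg/L.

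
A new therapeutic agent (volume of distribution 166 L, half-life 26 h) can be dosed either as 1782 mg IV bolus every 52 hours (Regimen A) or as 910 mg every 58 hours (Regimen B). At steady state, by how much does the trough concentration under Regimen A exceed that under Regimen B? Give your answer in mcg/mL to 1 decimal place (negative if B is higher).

Regimen A: f = (1/2)^(52/26) ≈ 0.2500; Cmin,ss = (1782/166)·f/(1−f) ≈ 3.578 mcg/mL.
Regimen B: f = (1/2)^(58/26) ≈ 0.2130; Cmin,ss = (910/166)·f/(1−f) ≈ 1.484 mcg/mL.
Difference ≈ 3.578 − 1.484 ≈ 2.094 mcg/mL.

2.1 mcg/mL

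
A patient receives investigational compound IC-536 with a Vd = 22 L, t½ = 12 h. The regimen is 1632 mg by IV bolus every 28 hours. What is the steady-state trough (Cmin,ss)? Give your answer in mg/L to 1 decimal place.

τ/t½ = 28/12 ≈ 2.3333, so fraction remaining f = (1/2)^(28/12) ≈ 0.1984.
Each bolus raises the concentration by D/Vd = 1632/22 ≈ 74.182 mg/L.
Steady-state trough Cmin,ss = C₀·f/(1−f) ≈ 74.182 × 0.1984/0.8016 ≈ 18.360 mg/L.

18.4 mg/L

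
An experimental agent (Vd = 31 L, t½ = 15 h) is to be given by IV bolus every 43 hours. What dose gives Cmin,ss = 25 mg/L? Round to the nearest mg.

τ/t½ = 43/15 ≈ 2.8667, so f = (1/2)^(43/15) ≈ 0.137103.
Cmin,ss = (D/Vd)·f/(1−f), so D = Cmin,ss·Vd·(1−f)/f.
D = 25 × 31 × (1−f)/f ≈ 25 × 31 × 6.29379 ≈ 4877.69 mg.

4878 mg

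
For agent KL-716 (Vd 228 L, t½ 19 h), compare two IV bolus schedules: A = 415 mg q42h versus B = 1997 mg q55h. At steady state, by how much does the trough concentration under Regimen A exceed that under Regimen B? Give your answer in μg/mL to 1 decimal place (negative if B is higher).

Regimen A: f = (1/2)^(42/19) ≈ 0.2161; Cmin,ss = (415/228)·f/(1−f) ≈ 0.502 μg/mL.
Regimen B: f = (1/2)^(55/19) ≈ 0.1345; Cmin,ss = (1997/228)·f/(1−f) ≈ 1.361 μg/mL.
Difference ≈ 0.502 − 1.361 ≈ -0.859 μg/mL.

-0.9 μg/mL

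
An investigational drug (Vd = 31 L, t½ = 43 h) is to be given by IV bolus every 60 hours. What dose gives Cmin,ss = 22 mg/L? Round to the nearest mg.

1112 mg

τ/t½ = 60/43 ≈ 1.3953, so f = (1/2)^(60/43) ≈ 0.380153.
Cmin,ss = (D/Vd)·f/(1−f), so D = Cmin,ss·Vd·(1−f)/f.
D = 22 × 31 × (1−f)/f ≈ 22 × 31 × 1.63052 ≈ 1112.01 mg.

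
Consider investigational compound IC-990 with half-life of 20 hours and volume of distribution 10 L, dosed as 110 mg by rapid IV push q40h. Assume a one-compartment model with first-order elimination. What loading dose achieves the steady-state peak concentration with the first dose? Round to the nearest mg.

f = (1/2)^(40/20) ≈ 0.250000; accumulation ratio R = 1/(1−f) ≈ 1.33333.
Loading dose to hit Cmax,ss on first dose: D_load = D_maint·R ≈ 110 × 1.33333 ≈ 146.67 mg.

147 mg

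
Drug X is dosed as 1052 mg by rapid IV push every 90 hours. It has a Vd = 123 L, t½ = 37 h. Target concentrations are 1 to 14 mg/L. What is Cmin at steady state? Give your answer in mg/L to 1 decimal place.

τ/t½ = 90/37 ≈ 2.4324, so fraction remaining f = (1/2)^(90/37) ≈ 0.1853.
Accumulation ratio R = 1/(1 − f) ≈ 1/0.8147 ≈ 1.2274.
Single-dose peak C₀ = D/Vd = 1052/123 ≈ 8.553 mg/L.
Cmax,ss = C₀/(1 − f) ≈ 8.553/0.8147 ≈ 10.498 mg/L.
Steady-state trough Cmin,ss = Cmax,ss·f ≈ 10.498 × 0.1853 ≈ 1.945 mg/L.
Trough 1.9 mg/L vs MEC 1 mg/L: adequate.

1.9 mg/L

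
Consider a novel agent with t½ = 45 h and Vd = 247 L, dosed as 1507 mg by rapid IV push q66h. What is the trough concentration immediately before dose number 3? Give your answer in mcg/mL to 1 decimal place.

3.0 mcg/mL

f = (1/2)^(τ/t½) = (1/2)^(66/45) ≈ 0.3618.
C₀ = D/Vd = 1507/247 ≈ 6.101 mcg/mL.
Before the 3rd dose, 2 doses have been given. Superposition: Cmin = C₀·(f + f²).
≈ 6.101 × (0.3618 + 0.1309) ≈ 6.101 × 0.4927 ≈ 3.006 mcg/mL.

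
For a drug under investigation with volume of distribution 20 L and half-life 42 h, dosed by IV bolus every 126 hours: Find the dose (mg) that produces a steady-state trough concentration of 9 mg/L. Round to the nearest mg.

1260 mg

τ/t½ = 126/42 ≈ 3, so f = (1/2)^(126/42) ≈ 0.125000.
Cmin,ss = (D/Vd)·f/(1−f), so D = Cmin,ss·Vd·(1−f)/f.
D = 9 × 20 × (1−f)/f ≈ 9 × 20 × 7.00000 ≈ 1260.00 mg.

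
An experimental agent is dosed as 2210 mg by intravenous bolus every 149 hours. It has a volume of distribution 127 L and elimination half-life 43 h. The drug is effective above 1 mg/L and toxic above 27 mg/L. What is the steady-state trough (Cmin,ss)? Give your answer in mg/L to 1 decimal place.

1.7 mg/L

τ/t½ = 149/43 ≈ 3.4651, so fraction remaining f = (1/2)^(149/43) ≈ 0.0906.
Each bolus raises the concentration by D/Vd = 2210/127 ≈ 17.402 mg/L.
Steady-state trough Cmin,ss = C₀·f/(1−f) ≈ 17.402 × 0.0906/0.9094 ≈ 1.734 mg/L.
Trough 1.7 mg/L vs MEC 1 mg/L: adequate.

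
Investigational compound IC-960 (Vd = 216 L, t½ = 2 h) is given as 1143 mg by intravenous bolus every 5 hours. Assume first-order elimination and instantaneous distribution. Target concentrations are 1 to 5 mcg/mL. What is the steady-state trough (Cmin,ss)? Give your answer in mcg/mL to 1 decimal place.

k = ln2/t½ = ln2/2 ≈ 0.346574 h⁻¹; fraction remaining f = e^(−kτ) = e^(−0.346574×5) ≈ 0.1768.
At steady state, accumulation factor R = 1/(1 − e^(−kτ)) ≈ 1.2148.
Single-dose peak C₀ = D/Vd = 1143/216 ≈ 5.292 mcg/mL.
Cmax,ss = C₀/(1 − f) ≈ 5.292/0.8232 ≈ 6.429 mcg/mL.
One interval later, Cmin,ss = Cmax,ss·e^(−kτ) ≈ 6.429 × 0.1768 ≈ 1.137 mcg/mL.
Trough 1.1 mcg/mL vs MEC 1 mcg/mL: adequate.

1.1 mcg/mL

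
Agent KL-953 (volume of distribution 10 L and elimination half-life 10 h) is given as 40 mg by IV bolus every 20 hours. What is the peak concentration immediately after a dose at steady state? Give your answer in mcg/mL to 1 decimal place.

5.3 mcg/mL

τ = 20 h = 2 half-lives, so f = (1/2)^2 = 0.25.
At steady state, R = 1/(1 − 0.25) = 4/3.
Single-dose peak C₀ = D/Vd = 40/10 = 4 mcg/mL.
Steady-state peak Cmax,ss = C₀·R = 4 × 4/3 ≈ 5.333 mcg/mL.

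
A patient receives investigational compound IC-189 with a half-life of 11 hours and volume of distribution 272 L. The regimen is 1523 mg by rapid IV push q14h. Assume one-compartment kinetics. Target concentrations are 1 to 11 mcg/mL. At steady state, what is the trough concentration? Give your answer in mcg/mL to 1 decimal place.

k = ln2/t½ = ln2/11 ≈ 0.063013 h⁻¹; fraction remaining f = e^(−kτ) = e^(−0.063013×14) ≈ 0.4139.
At steady state, accumulation factor R = 1/(1 − e^(−kτ)) ≈ 1.7062.
Single-dose peak C₀ = D/Vd = 1523/272 ≈ 5.599 mcg/mL.
Steady-state peak Cmax,ss = C₀·R ≈ 5.599 × 1.7062 ≈ 9.553 mcg/mL.
Steady-state trough Cmin,ss = Cmax,ss·f ≈ 9.553 × 0.4139 ≈ 3.954 mcg/mL.
Trough 4.0 mcg/mL vs MEC 1 mcg/mL: adequate.

4.0 mcg/mL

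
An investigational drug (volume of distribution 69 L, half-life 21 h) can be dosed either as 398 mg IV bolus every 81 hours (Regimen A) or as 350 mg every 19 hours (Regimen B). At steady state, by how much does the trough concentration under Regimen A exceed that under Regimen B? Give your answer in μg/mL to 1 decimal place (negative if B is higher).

-5.4 μg/mL

Regimen A: f = (1/2)^(81/21) ≈ 0.0690; Cmin,ss = (398/69)·f/(1−f) ≈ 0.427 μg/mL.
Regimen B: f = (1/2)^(19/21) ≈ 0.5341; Cmin,ss = (350/69)·f/(1−f) ≈ 5.815 μg/mL.
Difference ≈ 0.427 − 5.815 ≈ -5.388 μg/mL.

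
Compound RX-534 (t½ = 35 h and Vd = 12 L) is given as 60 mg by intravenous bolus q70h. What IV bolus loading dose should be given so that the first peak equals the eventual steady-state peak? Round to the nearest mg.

80 mg

f = (1/2)^(70/35) ≈ 0.250000; accumulation ratio R = 1/(1−f) ≈ 1.33333.
Loading dose to hit Cmax,ss on first dose: D_load = D_maint·R ≈ 60 × 1.33333 ≈ 80.00 mg.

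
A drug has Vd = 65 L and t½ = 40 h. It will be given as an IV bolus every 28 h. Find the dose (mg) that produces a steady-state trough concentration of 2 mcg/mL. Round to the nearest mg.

τ/t½ = 28/40 ≈ 0.7, so f = (1/2)^(28/40) ≈ 0.615572.
Cmin,ss = (D/Vd)·f/(1−f), so D = Cmin,ss·Vd·(1−f)/f.
D = 2 × 65 × (1−f)/f ≈ 2 × 65 × 0.62451 ≈ 81.19 mg.

81 mg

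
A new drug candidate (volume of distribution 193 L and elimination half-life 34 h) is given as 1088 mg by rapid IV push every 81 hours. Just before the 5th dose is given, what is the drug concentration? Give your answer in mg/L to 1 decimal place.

f = (1/2)^(τ/t½) = (1/2)^(81/34) ≈ 0.1918.
C₀ = D/Vd = 1088/193 ≈ 5.637 mg/L.
Before the 5th dose, 4 doses have been given. Superposition: Cmin = C₀·(f + f² + … + f^4).
≈ 5.637 × (0.1918 + 0.0368 + 0.0071 + 0.0014) ≈ 5.637 × 0.2371 ≈ 1.337 mg/L.

1.3 mg/L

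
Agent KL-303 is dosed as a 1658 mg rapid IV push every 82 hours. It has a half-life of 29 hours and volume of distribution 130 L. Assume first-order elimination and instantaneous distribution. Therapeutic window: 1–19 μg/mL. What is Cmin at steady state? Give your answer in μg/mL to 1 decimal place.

2.1 μg/mL

τ/t½ = 82/29 ≈ 2.8276, so fraction remaining f = (1/2)^(82/29) ≈ 0.1409.
Each bolus raises the concentration by D/Vd = 1658/130 ≈ 12.754 μg/mL.
Steady-state trough Cmin,ss = C₀·f/(1−f) ≈ 12.754 × 0.1409/0.8591 ≈ 2.092 μg/mL.
Trough 2.1 μg/mL vs MEC 1 μg/mL: adequate.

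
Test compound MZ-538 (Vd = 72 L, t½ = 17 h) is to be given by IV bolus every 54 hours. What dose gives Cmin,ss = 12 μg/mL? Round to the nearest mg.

τ/t½ = 54/17 ≈ 3.1765, so f = (1/2)^(54/17) ≈ 0.110608.
Cmin,ss = (D/Vd)·f/(1−f), so D = Cmin,ss·Vd·(1−f)/f.
D = 12 × 72 × (1−f)/f ≈ 12 × 72 × 8.04094 ≈ 6947.37 mg.

6947 mg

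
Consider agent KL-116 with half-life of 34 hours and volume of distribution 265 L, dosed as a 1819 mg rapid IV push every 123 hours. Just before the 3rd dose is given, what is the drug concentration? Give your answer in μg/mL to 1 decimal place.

0.6 μg/mL

f = (1/2)^(τ/t½) = (1/2)^(123/34) ≈ 0.0815.
C₀ = D/Vd = 1819/265 ≈ 6.864 μg/mL.
Before the 3rd dose, 2 doses have been given. Superposition: Cmin = C₀·(f + f²).
≈ 6.864 × (0.0815 + 0.0066) ≈ 6.864 × 0.0881 ≈ 0.605 μg/mL.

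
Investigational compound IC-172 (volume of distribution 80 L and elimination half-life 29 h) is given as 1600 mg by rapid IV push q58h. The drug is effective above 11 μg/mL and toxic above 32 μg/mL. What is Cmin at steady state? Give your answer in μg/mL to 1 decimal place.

6.7 μg/mL

τ = 58 h = 2 half-lives, so f = (1/2)^2 = 0.25.
Accumulation ratio R = 1/(1 − f) = 1/0.75 = 4/3.
Single-dose peak C₀ = D/Vd = 1600/80 = 20 μg/mL.
Steady-state peak Cmax,ss = C₀·R = 20 × 4/3 ≈ 26.667 μg/mL.
Steady-state trough Cmin,ss = Cmax,ss·f ≈ 26.667 × 0.25 ≈ 6.667 μg/mL.
Trough 6.7 μg/mL vs MEC 11 μg/mL: subtherapeutic.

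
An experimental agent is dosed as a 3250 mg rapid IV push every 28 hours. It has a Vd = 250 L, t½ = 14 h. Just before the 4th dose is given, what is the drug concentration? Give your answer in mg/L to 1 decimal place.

f = (1/2)^(τ/t½) = (1/2)^(28/14) ≈ 0.2500.
C₀ = D/Vd = 3250/250 ≈ 13.000 mg/L.
Before the 4th dose, 3 doses have been given. Superposition: Cmin = C₀·(f + f² + … + f^3).
≈ 13.000 × (0.2500 + 0.0625 + 0.0156) ≈ 13.000 × 0.3281 ≈ 4.265 mg/L.

4.3 mg/L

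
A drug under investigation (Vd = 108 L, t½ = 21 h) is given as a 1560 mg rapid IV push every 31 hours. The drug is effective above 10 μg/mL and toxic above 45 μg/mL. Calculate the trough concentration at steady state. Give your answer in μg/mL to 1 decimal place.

k = ln2/t½ = ln2/21 ≈ 0.033007 h⁻¹; fraction remaining f = e^(−kτ) = e^(−0.033007×31) ≈ 0.3594.
Single-dose peak C₀ = D/Vd = 1560/108 ≈ 14.444 μg/mL.
Steady-state trough Cmin,ss = C₀·f/(1−f) ≈ 14.444 × 0.3594/0.6406 ≈ 8.104 μg/mL.
Trough 8.1 μg/mL vs MEC 10 μg/mL: subtherapeutic.

8.1 μg/mL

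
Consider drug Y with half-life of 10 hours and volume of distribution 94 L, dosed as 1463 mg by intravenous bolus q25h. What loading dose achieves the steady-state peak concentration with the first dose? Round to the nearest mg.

f = (1/2)^(25/10) ≈ 0.176777; accumulation ratio R = 1/(1−f) ≈ 1.21474.
Loading dose to hit Cmax,ss on first dose: D_load = D_maint·R ≈ 1463 × 1.21474 ≈ 1777.16 mg.

1777 mg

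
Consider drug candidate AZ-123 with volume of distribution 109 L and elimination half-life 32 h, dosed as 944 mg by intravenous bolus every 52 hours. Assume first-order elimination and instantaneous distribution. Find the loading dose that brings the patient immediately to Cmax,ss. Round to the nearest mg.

1397 mg

f = (1/2)^(52/32) ≈ 0.324210; accumulation ratio R = 1/(1−f) ≈ 1.47975.
Loading dose to hit Cmax,ss on first dose: D_load = D_maint·R ≈ 944 × 1.47975 ≈ 1396.88 mg.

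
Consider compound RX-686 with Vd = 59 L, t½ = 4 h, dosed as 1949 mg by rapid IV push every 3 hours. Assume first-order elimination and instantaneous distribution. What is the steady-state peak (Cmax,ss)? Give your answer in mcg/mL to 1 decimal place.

81.5 mcg/mL

k = ln2/t½ = ln2/4 ≈ 0.173287 h⁻¹; fraction remaining f = e^(−kτ) = e^(−0.173287×3) ≈ 0.5946.
Accumulation ratio R = 1/(1 − f) ≈ 1/0.4054 ≈ 2.4667.
Single-dose peak C₀ = D/Vd = 1949/59 ≈ 33.034 mcg/mL.
Cmax,ss = C₀/(1 − f) ≈ 33.034/0.4054 ≈ 81.485 mcg/mL.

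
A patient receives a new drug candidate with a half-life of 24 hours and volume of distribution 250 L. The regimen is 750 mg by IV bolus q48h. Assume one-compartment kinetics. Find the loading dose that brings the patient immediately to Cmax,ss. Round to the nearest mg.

1000 mg

f = (1/2)^(48/24) ≈ 0.250000; accumulation ratio R = 1/(1−f) ≈ 1.33333.
Loading dose to hit Cmax,ss on first dose: D_load = D_maint·R ≈ 750 × 1.33333 ≈ 1000.00 mg.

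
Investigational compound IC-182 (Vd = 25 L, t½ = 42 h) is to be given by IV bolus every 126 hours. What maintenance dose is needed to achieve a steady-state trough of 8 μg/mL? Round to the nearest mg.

1400 mg

τ/t½ = 126/42 ≈ 3, so f = (1/2)^(126/42) ≈ 0.125000.
Cmin,ss = (D/Vd)·f/(1−f), so D = Cmin,ss·Vd·(1−f)/f.
D = 8 × 25 × (1−f)/f ≈ 8 × 25 × 7.00000 ≈ 1400.00 mg.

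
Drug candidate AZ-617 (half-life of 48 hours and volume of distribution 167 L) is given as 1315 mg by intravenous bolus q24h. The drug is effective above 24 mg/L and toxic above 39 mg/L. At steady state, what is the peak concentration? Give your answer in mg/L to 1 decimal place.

τ/t½ = 24/48 ≈ 0.5, so fraction remaining f = (1/2)^(24/48) ≈ 0.7071.
Accumulation ratio R = 1/(1 − f) ≈ 1/0.2929 ≈ 3.4141.
Each bolus raises the concentration by D/Vd = 1315/167 ≈ 7.874 mg/L.
Steady-state peak Cmax,ss = C₀·R ≈ 7.874 × 3.4141 ≈ 26.883 mg/L.
Peak 26.9 mg/L vs MTC 39 mg/L: below toxic threshold.

26.9 mg/L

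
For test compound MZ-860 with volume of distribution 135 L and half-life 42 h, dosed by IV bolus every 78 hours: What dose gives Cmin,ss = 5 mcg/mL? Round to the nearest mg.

τ/t½ = 78/42 ≈ 1.8571, so f = (1/2)^(78/42) ≈ 0.276022.
Cmin,ss = (D/Vd)·f/(1−f), so D = Cmin,ss·Vd·(1−f)/f.
D = 5 × 135 × (1−f)/f ≈ 5 × 135 × 2.62290 ≈ 1770.46 mg.

1770 mg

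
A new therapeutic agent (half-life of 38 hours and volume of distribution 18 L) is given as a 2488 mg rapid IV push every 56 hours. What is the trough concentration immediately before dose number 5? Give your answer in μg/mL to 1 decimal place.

76.5 μg/mL

f = (1/2)^(τ/t½) = (1/2)^(56/38) ≈ 0.3601.
C₀ = D/Vd = 2488/18 ≈ 138.222 μg/mL.
Before the 5th dose, 4 doses have been given. Superposition: Cmin = C₀·(f + f² + … + f^4).
≈ 138.222 × (0.3601 + 0.1297 + 0.0467 + 0.0168) ≈ 138.222 × 0.5533 ≈ 76.478 μg/mL.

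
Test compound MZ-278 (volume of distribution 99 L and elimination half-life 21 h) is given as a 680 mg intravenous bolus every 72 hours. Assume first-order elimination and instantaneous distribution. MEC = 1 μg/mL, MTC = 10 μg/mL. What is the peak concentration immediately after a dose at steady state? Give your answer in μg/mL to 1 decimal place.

7.6 μg/mL

Over one 72-h interval, 72/21 ≈ 3.4286 half-lives elapse, leaving f ≈ 0.0929 of each dose.
At steady state, accumulation factor R = 1/(1 − e^(−kτ)) ≈ 1.1024.
Single-dose peak C₀ = D/Vd = 680/99 ≈ 6.869 μg/mL.
Steady-state peak Cmax,ss = C₀·R ≈ 6.869 × 1.1024 ≈ 7.572 μg/mL.
Peak 7.6 μg/mL vs MTC 10 μg/mL: below toxic threshold.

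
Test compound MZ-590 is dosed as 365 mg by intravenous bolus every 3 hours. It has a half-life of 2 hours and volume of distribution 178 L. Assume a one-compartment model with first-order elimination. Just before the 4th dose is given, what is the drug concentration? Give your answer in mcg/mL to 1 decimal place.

f = (1/2)^(τ/t½) = (1/2)^(3/2) ≈ 0.3536.
C₀ = D/Vd = 365/178 ≈ 2.051 mcg/mL.
Before the 4th dose, 3 doses have been given. Superposition: Cmin = C₀·(f + f² + … + f^3).
≈ 2.051 × (0.3536 + 0.1250 + 0.0442) ≈ 2.051 × 0.5228 ≈ 1.072 mcg/mL.

1.1 mcg/mL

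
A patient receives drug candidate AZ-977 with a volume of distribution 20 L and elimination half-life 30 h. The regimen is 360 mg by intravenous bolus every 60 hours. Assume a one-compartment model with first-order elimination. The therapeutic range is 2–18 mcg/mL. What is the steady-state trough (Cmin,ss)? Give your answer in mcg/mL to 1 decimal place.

6.0 mcg/mL

The dosing interval is 2 half-lives, so f = 2^(−2) = 0.25.
Accumulation ratio R = 1/(1 − f) = 1/0.75 = 4/3.
Single-dose peak C₀ = D/Vd = 360/20 = 18 mcg/mL.
Steady-state peak Cmax,ss = C₀·R = 18 × 4/3 ≈ 24.000 mcg/mL.
Steady-state trough Cmin,ss = Cmax,ss·f ≈ 24.000 × 0.25 ≈ 6.000 mcg/mL.
Trough 6.0 mcg/mL vs MEC 2 mcg/mL: adequate.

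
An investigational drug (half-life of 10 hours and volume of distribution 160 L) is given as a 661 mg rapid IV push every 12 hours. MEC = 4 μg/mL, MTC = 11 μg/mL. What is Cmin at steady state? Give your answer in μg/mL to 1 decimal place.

3.2 μg/mL

τ/t½ = 12/10 ≈ 1.2, so fraction remaining f = (1/2)^(12/10) ≈ 0.4353.
Accumulation ratio R = 1/(1 − f) ≈ 1/0.5647 ≈ 1.7709.
Each bolus raises the concentration by D/Vd = 661/160 ≈ 4.131 μg/mL.
Steady-state peak Cmax,ss = C₀·R ≈ 4.131 × 1.7709 ≈ 7.316 μg/mL.
One interval later, Cmin,ss = Cmax,ss·e^(−kτ) ≈ 7.316 × 0.4353 ≈ 3.185 μg/mL.
Trough 3.2 μg/mL vs MEC 4 μg/mL: subtherapeutic.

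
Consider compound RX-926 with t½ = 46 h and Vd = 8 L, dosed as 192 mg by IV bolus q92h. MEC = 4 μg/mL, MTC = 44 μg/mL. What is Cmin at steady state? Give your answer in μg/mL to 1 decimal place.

τ = 92 h = 2 half-lives, so f = (1/2)^2 = 0.25.
At steady state, R = 1/(1 − 0.25) = 4/3.
Single-dose peak C₀ = D/Vd = 192/8 = 24 μg/mL.
Steady-state peak Cmax,ss = C₀·R = 24 × 4/3 ≈ 32.000 μg/mL.
Steady-state trough Cmin,ss = Cmax,ss·f ≈ 32.000 × 0.25 ≈ 8.000 μg/mL.
Trough 8.0 μg/mL vs MEC 4 μg/mL: adequate.

8.0 μg/mL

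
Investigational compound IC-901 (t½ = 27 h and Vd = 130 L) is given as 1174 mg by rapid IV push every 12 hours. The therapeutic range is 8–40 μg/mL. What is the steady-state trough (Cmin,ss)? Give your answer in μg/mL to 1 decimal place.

Over one 12-h interval, 12/27 ≈ 0.44444 half-lives elapse, leaving f ≈ 0.7349 of each dose.
Accumulation ratio R = 1/(1 − f) ≈ 1/0.2651 ≈ 3.7722.
Single-dose peak C₀ = D/Vd = 1174/130 ≈ 9.031 μg/mL.
Cmax,ss = C₀/(1 − f) ≈ 9.031/0.2651 ≈ 34.066 μg/mL.
One interval later, Cmin,ss = Cmax,ss·e^(−kτ) ≈ 34.066 × 0.7349 ≈ 25.035 μg/mL.
Trough 25.0 μg/mL vs MEC 8 μg/mL: adequate.

25.0 μg/mL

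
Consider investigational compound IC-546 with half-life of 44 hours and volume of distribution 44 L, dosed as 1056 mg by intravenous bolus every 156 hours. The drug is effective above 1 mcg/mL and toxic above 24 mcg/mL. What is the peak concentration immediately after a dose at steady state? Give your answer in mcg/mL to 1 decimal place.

26.2 mcg/mL

Over one 156-h interval, 156/44 ≈ 3.5455 half-lives elapse, leaving f ≈ 0.0856 of each dose.
Accumulation ratio R = 1/(1 − f) ≈ 1/0.9144 ≈ 1.0936.
Single-dose peak C₀ = D/Vd = 1056/44 ≈ 24.000 mcg/mL.
Steady-state peak Cmax,ss = C₀·R ≈ 24.000 × 1.0936 ≈ 26.246 mcg/mL.
Peak 26.2 mcg/mL vs MTC 24 mcg/mL: exceeds toxic threshold.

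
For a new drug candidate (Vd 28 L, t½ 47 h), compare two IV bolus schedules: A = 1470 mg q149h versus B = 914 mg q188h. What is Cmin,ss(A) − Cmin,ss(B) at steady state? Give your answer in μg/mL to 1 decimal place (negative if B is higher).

4.4 μg/mL

Regimen A: f = (1/2)^(149/47) ≈ 0.1111; Cmin,ss = (1470/28)·f/(1−f) ≈ 6.562 μg/mL.
Regimen B: f = (1/2)^(188/47) ≈ 0.0625; Cmin,ss = (914/28)·f/(1−f) ≈ 2.176 μg/mL.
Difference ≈ 6.562 − 2.176 ≈ 4.386 μg/mL.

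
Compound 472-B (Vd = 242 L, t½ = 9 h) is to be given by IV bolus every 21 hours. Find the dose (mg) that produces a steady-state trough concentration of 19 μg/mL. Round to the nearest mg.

18574 mg

τ/t½ = 21/9 ≈ 2.3333, so f = (1/2)^(21/9) ≈ 0.198425.
Cmin,ss = (D/Vd)·f/(1−f), so D = Cmin,ss·Vd·(1−f)/f.
D = 19 × 242 × (1−f)/f ≈ 19 × 242 × 4.03969 ≈ 18574.49 mg.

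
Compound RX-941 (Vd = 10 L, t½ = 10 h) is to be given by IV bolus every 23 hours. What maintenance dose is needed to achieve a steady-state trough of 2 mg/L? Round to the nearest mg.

τ/t½ = 23/10 ≈ 2.3, so f = (1/2)^(23/10) ≈ 0.203063.
Cmin,ss = (D/Vd)·f/(1−f), so D = Cmin,ss·Vd·(1−f)/f.
D = 2 × 10 × (1−f)/f ≈ 2 × 10 × 3.92458 ≈ 78.49 mg.

78 mg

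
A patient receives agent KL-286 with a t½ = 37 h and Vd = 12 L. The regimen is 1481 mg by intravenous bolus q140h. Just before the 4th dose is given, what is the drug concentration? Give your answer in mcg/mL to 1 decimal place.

f = (1/2)^(τ/t½) = (1/2)^(140/37) ≈ 0.0726.
C₀ = D/Vd = 1481/12 ≈ 123.417 mcg/mL.
Before the 4th dose, 3 doses have been given. Superposition: Cmin = C₀·(f + f² + … + f^3).
≈ 123.417 × (0.0726 + 0.0053 + 0.0004) ≈ 123.417 × 0.0783 ≈ 9.664 mcg/mL.

9.7 mcg/mL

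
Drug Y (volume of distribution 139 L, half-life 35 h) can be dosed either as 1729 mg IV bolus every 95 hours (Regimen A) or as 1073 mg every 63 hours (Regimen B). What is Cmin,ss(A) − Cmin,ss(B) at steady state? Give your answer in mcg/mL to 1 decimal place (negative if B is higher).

Regimen A: f = (1/2)^(95/35) ≈ 0.1524; Cmin,ss = (1729/139)·f/(1−f) ≈ 2.237 mcg/mL.
Regimen B: f = (1/2)^(63/35) ≈ 0.2872; Cmin,ss = (1073/139)·f/(1−f) ≈ 3.110 mcg/mL.
Difference ≈ 2.237 − 3.110 ≈ -0.873 mcg/mL.

-0.9 mcg/mL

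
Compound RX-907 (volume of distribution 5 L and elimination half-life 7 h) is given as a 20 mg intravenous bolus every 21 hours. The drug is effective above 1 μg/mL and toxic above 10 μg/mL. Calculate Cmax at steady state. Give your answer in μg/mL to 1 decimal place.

The dosing interval is 3 half-lives, so f = 2^(−3) = 0.125.
Accumulation ratio R = 1/(1 − f) = 1/0.875 = 8/7.
Single-dose peak C₀ = D/Vd = 20/5 = 4 μg/mL.
Steady-state peak Cmax,ss = C₀·R = 4 × 8/7 ≈ 4.571 μg/mL.
Peak 4.6 μg/mL vs MTC 10 μg/mL: below toxic threshold.

4.6 μg/mL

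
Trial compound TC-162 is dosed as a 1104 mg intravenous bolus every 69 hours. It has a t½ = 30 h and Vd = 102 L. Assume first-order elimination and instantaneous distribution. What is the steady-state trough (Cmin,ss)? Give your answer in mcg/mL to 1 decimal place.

Over one 69-h interval, 69/30 ≈ 2.3 half-lives elapse, leaving f ≈ 0.2031 of each dose.
Each bolus raises the concentration by D/Vd = 1104/102 ≈ 10.824 mcg/mL.
Steady-state trough Cmin,ss = C₀·f/(1−f) ≈ 10.824 × 0.2031/0.7969 ≈ 2.759 mcg/mL.

2.8 mcg/mL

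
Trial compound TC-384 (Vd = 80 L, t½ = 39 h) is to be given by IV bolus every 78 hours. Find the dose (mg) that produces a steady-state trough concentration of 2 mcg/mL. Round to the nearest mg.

τ/t½ = 78/39 ≈ 2, so f = (1/2)^(78/39) ≈ 0.250000.
Cmin,ss = (D/Vd)·f/(1−f), so D = Cmin,ss·Vd·(1−f)/f.
D = 2 × 80 × (1−f)/f ≈ 2 × 80 × 3.00000 ≈ 480.00 mg.

480 mg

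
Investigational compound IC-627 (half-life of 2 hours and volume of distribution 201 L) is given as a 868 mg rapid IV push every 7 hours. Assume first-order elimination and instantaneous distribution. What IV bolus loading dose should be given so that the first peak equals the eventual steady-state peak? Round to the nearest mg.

952 mg

f = (1/2)^(7/2) ≈ 0.088388; accumulation ratio R = 1/(1−f) ≈ 1.09696.
Loading dose to hit Cmax,ss on first dose: D_load = D_maint·R ≈ 868 × 1.09696 ≈ 952.16 mg.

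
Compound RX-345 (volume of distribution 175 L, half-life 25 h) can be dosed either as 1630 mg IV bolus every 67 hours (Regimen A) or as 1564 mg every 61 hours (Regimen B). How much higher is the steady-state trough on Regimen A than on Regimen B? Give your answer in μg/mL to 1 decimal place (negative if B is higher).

-0.3 μg/mL

Regimen A: f = (1/2)^(67/25) ≈ 0.1560; Cmin,ss = (1630/175)·f/(1−f) ≈ 1.722 μg/mL.
Regimen B: f = (1/2)^(61/25) ≈ 0.1843; Cmin,ss = (1564/175)·f/(1−f) ≈ 2.019 μg/mL.
Difference ≈ 1.722 − 2.019 ≈ -0.297 μg/mL.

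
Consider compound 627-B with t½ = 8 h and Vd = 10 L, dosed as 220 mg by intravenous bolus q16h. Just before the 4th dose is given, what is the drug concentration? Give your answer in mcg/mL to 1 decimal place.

f = (1/2)^(τ/t½) = (1/2)^(16/8) ≈ 0.2500.
C₀ = D/Vd = 220/10 ≈ 22.000 mcg/mL.
Before the 4th dose, 3 doses have been given. Superposition: Cmin = C₀·(f + f² + … + f^3).
≈ 22.000 × (0.2500 + 0.0625 + 0.0156) ≈ 22.000 × 0.3281 ≈ 7.218 mcg/mL.

7.2 mcg/mL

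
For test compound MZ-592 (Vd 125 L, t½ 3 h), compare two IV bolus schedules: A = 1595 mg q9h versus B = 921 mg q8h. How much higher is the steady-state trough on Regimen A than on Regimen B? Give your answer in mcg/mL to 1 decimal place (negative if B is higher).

Regimen A: f = (1/2)^(9/3) ≈ 0.1250; Cmin,ss = (1595/125)·f/(1−f) ≈ 1.823 mcg/mL.
Regimen B: f = (1/2)^(8/3) ≈ 0.1575; Cmin,ss = (921/125)·f/(1−f) ≈ 1.377 mcg/mL.
Difference ≈ 1.823 − 1.377 ≈ 0.446 mcg/mL.

0.4 mcg/mL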